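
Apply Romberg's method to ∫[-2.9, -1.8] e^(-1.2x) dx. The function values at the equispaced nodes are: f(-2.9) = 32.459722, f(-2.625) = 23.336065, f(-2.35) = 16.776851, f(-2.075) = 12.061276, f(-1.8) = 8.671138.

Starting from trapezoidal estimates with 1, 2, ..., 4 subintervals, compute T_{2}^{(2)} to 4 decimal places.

T_{0}^{(0)} (trapezoid, 1 panel, h=1.1000): 22.621973
T_{1}^{(0)} (trapezoid, 2 panels, h=0.5500): 20.538255
T_{2}^{(0)} (trapezoid, 4 panels, h=0.2750): 20.003396
T_{1}^{(1)} = 20.538255 + (20.538255 − 22.621973)/3 = 19.843682
T_{2}^{(1)} = 20.003396 + (20.003396 − 20.538255)/3 = 19.825110
T_{2}^{(2)} = 19.825110 + (19.825110 − 19.843682)/15 = 19.823872

19.8239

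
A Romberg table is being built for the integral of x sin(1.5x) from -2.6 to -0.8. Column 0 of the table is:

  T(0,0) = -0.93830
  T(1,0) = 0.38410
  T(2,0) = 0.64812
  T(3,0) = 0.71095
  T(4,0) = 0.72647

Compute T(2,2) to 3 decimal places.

T(1,1) = (4·0.38410 − (-0.93830)) / 3 = 0.82490
T(2,1) = (4·0.64812 − 0.38410) / 3 = 0.73613
T(2,2) = 0.73613 + (0.73613 − 0.82490)/15 = 0.73021

0.730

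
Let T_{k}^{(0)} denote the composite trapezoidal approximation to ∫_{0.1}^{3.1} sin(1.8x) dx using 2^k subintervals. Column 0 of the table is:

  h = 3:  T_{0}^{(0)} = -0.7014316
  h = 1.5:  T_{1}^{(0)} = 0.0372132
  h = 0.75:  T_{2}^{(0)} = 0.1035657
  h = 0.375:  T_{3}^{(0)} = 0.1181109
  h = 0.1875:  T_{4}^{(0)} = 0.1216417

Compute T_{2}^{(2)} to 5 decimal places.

T_{1}^{(1)} = 0.0372132 + (0.0372132 − (-0.7014316))/3 = 0.2834281
T_{2}^{(1)} = (4·0.1035657 − 0.0372132) / 3 = 0.1256832
T_{2}^{(2)} = 0.1256832 + (0.1256832 − 0.2834281)/15 = 0.1151669

0.11517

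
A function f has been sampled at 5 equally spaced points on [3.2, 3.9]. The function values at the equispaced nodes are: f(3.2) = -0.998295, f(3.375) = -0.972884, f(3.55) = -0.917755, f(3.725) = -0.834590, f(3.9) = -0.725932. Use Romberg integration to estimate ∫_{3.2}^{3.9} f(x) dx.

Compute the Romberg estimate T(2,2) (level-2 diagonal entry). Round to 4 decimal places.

-0.6294

T(0,0) (trapezoid, 1 panel, h=0.7000): -0.603479
T(1,0) (trapezoid, 2 panels, h=0.3500): -0.622954
T(2,0) (trapezoid, 4 panels, h=0.1750): -0.627785
T(1,1) = -0.622954 + (-0.622954 − (-0.603479))/3 = -0.629446
T(2,1) = -0.627785 + (-0.627785 − (-0.622954))/3 = -0.629395
T(2,2) = -0.629395 + (-0.629395 − (-0.629446))/15 = -0.629392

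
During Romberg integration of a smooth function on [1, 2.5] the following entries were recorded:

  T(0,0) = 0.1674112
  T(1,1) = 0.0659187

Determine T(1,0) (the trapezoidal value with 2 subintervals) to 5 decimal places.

0.09129

From T(1,1) = (4·T(1,0) − T(0,0))/3, solve for T(1,0):
4·T(1,0) = 3·0.0659187 + 0.1674112 = 0.3651673
T(1,0) = 0.0912918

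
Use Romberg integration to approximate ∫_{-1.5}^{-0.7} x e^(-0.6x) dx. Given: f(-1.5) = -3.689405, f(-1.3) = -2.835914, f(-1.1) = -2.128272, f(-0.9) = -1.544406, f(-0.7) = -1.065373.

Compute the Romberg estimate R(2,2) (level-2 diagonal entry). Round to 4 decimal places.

-1.7688

R(0,0) (trapezoid, 1 panel, h=0.8000): -1.901911
R(1,0) (trapezoid, 2 panels, h=0.4000): -1.802264
R(2,0) (trapezoid, 4 panels, h=0.2000): -1.777196
R(1,1) = -1.802264 + (-1.802264 − (-1.901911))/3 = -1.769048
R(2,1) = -1.777196 + (-1.777196 − (-1.802264))/3 = -1.768840
R(2,2) = -1.768840 + (-1.768840 − (-1.769048))/15 = -1.768826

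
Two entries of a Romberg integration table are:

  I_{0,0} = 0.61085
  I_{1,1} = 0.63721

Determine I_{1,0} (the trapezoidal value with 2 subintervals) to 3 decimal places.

0.631

From I_{1,1} = (4·I_{1,0} − I_{0,0})/3, solve for I_{1,0}:
4·I_{1,0} = 3·0.63721 + 0.61085 = 2.52248
I_{1,0} = 0.63062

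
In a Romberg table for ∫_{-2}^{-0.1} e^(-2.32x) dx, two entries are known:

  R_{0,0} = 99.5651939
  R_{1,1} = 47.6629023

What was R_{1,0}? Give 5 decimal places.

From R_{1,1} = (4·R_{1,0} − R_{0,0})/3, solve for R_{1,0}:
4·R_{1,0} = 3·47.6629023 + 99.5651939 = 242.5539008
R_{1,0} = 60.6384752

60.63848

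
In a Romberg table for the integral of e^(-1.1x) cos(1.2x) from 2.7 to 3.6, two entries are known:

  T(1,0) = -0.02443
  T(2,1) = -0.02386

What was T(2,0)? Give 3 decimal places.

-0.024

From T(2,1) = (4·T(2,0) − T(1,0))/3, solve for T(2,0):
4·T(2,0) = 3·(-0.02386) + (-0.02443) = -0.09601
T(2,0) = -0.02400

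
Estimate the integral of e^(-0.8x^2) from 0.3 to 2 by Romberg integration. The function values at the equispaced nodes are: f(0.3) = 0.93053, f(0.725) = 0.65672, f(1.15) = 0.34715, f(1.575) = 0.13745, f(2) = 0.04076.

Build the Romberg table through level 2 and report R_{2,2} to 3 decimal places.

R_{0,0} (trapezoid, 1 panel, h=1.7000): 0.82560
R_{1,0} (trapezoid, 2 panels, h=0.8500): 0.70788
R_{2,0} (trapezoid, 4 panels, h=0.4250): 0.69146
R_{1,1} = 0.70788 + (0.70788 − 0.82560)/3 = 0.66864
R_{2,1} = 0.69146 + (0.69146 − 0.70788)/3 = 0.68599
R_{2,2} = 0.68599 + (0.68599 − 0.66864)/15 = 0.68715

0.687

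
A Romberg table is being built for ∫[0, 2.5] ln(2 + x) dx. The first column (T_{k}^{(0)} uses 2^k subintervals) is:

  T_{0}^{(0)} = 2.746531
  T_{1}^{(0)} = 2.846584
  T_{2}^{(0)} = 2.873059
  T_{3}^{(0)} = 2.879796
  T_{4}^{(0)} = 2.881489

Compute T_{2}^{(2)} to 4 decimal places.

Richardson extrapolation on the trapezoidal column (denominator 4−1=3):
T_{1}^{(1)} = (4·2.846584 − 2.746531) / 3 = 2.879935
T_{2}^{(1)} = 2.873059 + (2.873059 − 2.846584)/3 = 2.881884
T_{2}^{(2)} = 2.881884 + (2.881884 − 2.879935)/15 = 2.882014

2.8820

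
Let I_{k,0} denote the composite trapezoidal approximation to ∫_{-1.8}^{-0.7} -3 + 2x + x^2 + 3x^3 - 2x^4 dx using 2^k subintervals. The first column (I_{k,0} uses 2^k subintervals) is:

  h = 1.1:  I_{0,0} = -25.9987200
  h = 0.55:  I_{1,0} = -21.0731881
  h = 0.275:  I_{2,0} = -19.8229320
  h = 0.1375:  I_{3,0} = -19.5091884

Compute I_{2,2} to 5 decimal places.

-19.40450

I_{1,1} = -21.0731881 + (-21.0731881 − (-25.9987200))/3 = -19.4313441
I_{2,1} = -19.8229320 + (-19.8229320 − (-21.0731881))/3 = -19.4061800
I_{2,2} = (16·(-19.4061800) − (-19.4313441)) / 15 = -19.4045024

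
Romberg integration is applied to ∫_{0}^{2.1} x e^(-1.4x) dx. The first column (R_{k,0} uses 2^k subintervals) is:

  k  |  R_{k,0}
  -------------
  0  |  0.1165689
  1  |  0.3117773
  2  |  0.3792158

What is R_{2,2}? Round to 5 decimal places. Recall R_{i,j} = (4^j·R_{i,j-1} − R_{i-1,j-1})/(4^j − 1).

Richardson extrapolation on the trapezoidal column (denominator 4−1=3):
R_{1,1} = (4·0.3117773 − 0.1165689) / 3 = 0.3768468
R_{2,1} = 0.3792158 + (0.3792158 − 0.3117773)/3 = 0.4016953
R_{2,2} = (16·0.4016953 − 0.3768468) / 15 = 0.4033519

0.40335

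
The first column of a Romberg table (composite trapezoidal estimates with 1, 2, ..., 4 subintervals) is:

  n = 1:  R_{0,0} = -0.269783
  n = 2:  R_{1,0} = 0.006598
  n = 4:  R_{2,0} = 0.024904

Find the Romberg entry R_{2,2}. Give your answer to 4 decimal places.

Richardson extrapolation on the trapezoidal column (denominator 4−1=3):
R_{1,1} = 0.006598 + (0.006598 − (-0.269783))/3 = 0.098725
R_{2,1} = (4·0.024904 − 0.006598) / 3 = 0.031006
R_{2,2} = (16·0.031006 − 0.098725) / 15 = 0.026491

0.0265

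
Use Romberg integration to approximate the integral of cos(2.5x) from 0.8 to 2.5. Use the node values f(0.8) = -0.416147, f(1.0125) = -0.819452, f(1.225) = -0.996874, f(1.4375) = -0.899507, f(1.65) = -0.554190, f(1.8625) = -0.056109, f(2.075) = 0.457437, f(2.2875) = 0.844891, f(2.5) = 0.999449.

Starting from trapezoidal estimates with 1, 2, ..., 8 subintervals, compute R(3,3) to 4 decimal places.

R(0,0) (trapezoid, 1 panel, h=1.7000): 0.495807
R(1,0) (trapezoid, 2 panels, h=0.8500): -0.223158
R(2,0) (trapezoid, 4 panels, h=0.4250): -0.340840
R(3,0) (trapezoid, 8 panels, h=0.2125): -0.368083
R(1,1) = -0.223158 + (-0.223158 − 0.495807)/3 = -0.462813
R(2,1) = -0.340840 + (-0.340840 − (-0.223158))/3 = -0.380067
R(3,1) = -0.368083 + (-0.368083 − (-0.340840))/3 = -0.377164
R(2,2) = -0.380067 + (-0.380067 − (-0.462813))/15 = -0.374551
R(3,2) = -0.377164 + (-0.377164 − (-0.380067))/15 = -0.376970
R(3,3) = -0.376970 + (-0.376970 − (-0.374551))/63 = -0.377008

-0.3770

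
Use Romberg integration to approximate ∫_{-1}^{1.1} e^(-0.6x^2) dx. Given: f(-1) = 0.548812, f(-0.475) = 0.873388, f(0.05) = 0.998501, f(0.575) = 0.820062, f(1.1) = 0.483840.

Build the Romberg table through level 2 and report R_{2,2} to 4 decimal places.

R_{0,0} (trapezoid, 1 panel, h=2.1000): 1.084285
R_{1,0} (trapezoid, 2 panels, h=1.0500): 1.590568
R_{2,0} (trapezoid, 4 panels, h=0.5250): 1.684345
R_{1,1} = 1.590568 + (1.590568 − 1.084285)/3 = 1.759329
R_{2,1} = 1.684345 + (1.684345 − 1.590568)/3 = 1.715604
R_{2,2} = 1.715604 + (1.715604 − 1.759329)/15 = 1.712689

1.7127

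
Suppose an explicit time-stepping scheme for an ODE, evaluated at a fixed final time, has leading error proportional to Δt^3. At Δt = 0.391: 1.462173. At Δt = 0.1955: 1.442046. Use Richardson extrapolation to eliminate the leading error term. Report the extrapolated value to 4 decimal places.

The leading error scales as Δt^3; refining by a factor of 2 reduces it by 2^3 = 8.
Extrapolated value = (8·A(Δt/2) − A(Δt)) / (8 − 1)
= (8·1.442046 − 1.462173) / 7
= 10.074195 / 7 = 1.439171

1.4392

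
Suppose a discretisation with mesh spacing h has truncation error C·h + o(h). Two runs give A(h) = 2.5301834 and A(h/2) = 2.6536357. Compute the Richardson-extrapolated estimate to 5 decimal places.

Extrapolated value = (2·A(h/2) − A(h)) / (2 − 1)
= (2·2.6536357 − 2.5301834) / 1
= 2.7770880 / 1 = 2.7770880

2.77709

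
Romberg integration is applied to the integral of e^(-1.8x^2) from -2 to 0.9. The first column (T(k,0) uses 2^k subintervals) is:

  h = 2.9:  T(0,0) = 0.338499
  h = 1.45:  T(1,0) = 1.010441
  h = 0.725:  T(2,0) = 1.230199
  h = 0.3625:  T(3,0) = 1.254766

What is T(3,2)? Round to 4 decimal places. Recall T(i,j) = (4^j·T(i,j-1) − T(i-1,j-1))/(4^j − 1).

Richardson extrapolation on the trapezoidal column (denominator 4−1=3):
T(2,1) = 1.230199 + (1.230199 − 1.010441)/3 = 1.303452
T(3,1) = 1.254766 + (1.254766 − 1.230199)/3 = 1.262955
T(3,2) = 1.262955 + (1.262955 − 1.303452)/15 = 1.260255
(Column j=1 coincides with Simpson's rule on the same nodes.)

1.2603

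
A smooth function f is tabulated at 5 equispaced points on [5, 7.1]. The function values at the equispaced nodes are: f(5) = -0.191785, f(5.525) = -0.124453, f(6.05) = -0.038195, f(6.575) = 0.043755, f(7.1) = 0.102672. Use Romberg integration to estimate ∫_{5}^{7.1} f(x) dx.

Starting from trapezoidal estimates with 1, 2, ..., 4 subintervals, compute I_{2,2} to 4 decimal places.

I_{0,0} (trapezoid, 1 panel, h=2.1000): -0.093569
I_{1,0} (trapezoid, 2 panels, h=1.0500): -0.086889
I_{2,0} (trapezoid, 4 panels, h=0.5250): -0.085811
I_{1,1} = -0.086889 + (-0.086889 − (-0.093569))/3 = -0.084662
I_{2,1} = -0.085811 + (-0.085811 − (-0.086889))/3 = -0.085452
I_{2,2} = -0.085452 + (-0.085452 − (-0.084662))/15 = -0.085505

-0.0855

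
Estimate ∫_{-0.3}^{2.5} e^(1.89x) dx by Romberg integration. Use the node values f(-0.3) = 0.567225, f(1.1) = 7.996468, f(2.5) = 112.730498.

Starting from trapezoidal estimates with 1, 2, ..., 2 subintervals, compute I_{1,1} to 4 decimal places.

67.7990

I_{0,0} (trapezoid, 1 panel, h=2.8000): 158.616812
I_{1,0} (trapezoid, 2 panels, h=1.4000): 90.503461
I_{1,1} = 90.503461 + (90.503461 − 158.616812)/3 = 67.799011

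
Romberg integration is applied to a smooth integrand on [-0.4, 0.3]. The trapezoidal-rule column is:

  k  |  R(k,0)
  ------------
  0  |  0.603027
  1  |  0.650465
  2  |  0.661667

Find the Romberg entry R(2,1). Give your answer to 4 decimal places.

R(2,1) = 0.661667 + (0.661667 − 0.650465)/3 = 0.665401

0.6654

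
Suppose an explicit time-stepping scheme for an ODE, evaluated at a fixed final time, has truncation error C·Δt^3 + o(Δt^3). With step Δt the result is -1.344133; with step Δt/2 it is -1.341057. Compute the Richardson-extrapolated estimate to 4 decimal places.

-1.3406

Extrapolated value = (8·A(Δt/2) − A(Δt)) / (8 − 1)
= (8·(-1.341057) − (-1.344133)) / 7
= -9.384323 / 7 = -1.340618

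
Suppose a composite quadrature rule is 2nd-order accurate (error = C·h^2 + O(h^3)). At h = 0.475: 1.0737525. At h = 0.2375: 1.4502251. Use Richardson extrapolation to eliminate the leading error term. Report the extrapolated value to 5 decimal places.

1.57572

Extrapolated value = (4·A(h/2) − A(h)) / (4 − 1)
= (4·1.4502251 − 1.0737525) / 3
= 4.7271479 / 3 = 1.5757160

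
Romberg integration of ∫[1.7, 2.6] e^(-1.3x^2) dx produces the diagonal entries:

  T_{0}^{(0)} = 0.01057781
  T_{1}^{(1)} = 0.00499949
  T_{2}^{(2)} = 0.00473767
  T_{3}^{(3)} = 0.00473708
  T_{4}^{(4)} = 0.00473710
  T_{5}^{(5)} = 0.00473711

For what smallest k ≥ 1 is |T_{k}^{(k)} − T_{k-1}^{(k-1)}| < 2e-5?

|T_{1}^{(1)} − T_{0}^{(0)}| = 0.00557832 ≥ 2e-5
|T_{2}^{(2)} − T_{1}^{(1)}| = 0.00026182 ≥ 2e-5
|T_{3}^{(3)} − T_{2}^{(2)}| = 0.00000059 < 2e-5

k = 3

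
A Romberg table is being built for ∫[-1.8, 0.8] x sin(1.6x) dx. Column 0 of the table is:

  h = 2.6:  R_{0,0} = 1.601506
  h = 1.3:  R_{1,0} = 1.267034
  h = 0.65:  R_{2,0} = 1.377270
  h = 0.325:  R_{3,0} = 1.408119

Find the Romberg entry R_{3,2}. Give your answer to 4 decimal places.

Richardson extrapolation on the trapezoidal column (denominator 4−1=3):
R_{2,1} = 1.377270 + (1.377270 − 1.267034)/3 = 1.414015
R_{3,1} = (4·1.408119 − 1.377270) / 3 = 1.418402
R_{3,2} = 1.418402 + (1.418402 − 1.414015)/15 = 1.418694

1.4187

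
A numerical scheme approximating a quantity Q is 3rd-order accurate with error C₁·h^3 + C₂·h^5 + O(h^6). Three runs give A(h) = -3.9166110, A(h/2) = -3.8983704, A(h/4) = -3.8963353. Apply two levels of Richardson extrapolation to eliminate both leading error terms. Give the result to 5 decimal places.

-3.89605

First eliminate the h^3 term (factor 2^3 = 8):
  B₁ = (8·(-3.8983704) − (-3.9166110))/7 = -3.8957646
  B₂ = (8·(-3.8963353) − (-3.8983704))/7 = -3.8960446
Then eliminate the h^5 term (factor 2^5 = 32):
  (32·(-3.8960446) − (-3.8957646))/31 = -3.8960536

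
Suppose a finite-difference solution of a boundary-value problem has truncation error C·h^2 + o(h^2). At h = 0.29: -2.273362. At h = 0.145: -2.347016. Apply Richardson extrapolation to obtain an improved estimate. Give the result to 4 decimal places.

-2.3716

Extrapolated value = (4·A(h/2) − A(h)) / (4 − 1)
= (4·(-2.347016) − (-2.273362)) / 3
= -7.114702 / 3 = -2.371567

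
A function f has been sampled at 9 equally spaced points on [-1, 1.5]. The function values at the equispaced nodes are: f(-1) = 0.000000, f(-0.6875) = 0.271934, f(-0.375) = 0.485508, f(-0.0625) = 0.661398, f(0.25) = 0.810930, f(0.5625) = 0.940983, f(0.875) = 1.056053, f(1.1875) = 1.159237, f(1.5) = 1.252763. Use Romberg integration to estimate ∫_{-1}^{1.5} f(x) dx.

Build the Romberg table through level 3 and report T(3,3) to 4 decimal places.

1.8847

T(0,0) (trapezoid, 1 panel, h=2.5000): 1.565954
T(1,0) (trapezoid, 2 panels, h=1.2500): 1.796639
T(2,0) (trapezoid, 4 panels, h=0.6250): 1.861795
T(3,0) (trapezoid, 8 panels, h=0.3125): 1.878883
T(1,1) = 1.796639 + (1.796639 − 1.565954)/3 = 1.873534
T(2,1) = 1.861795 + (1.861795 − 1.796639)/3 = 1.883514
T(3,1) = 1.878883 + (1.878883 − 1.861795)/3 = 1.884579
T(2,2) = 1.883514 + (1.883514 − 1.873534)/15 = 1.884179
T(3,2) = 1.884579 + (1.884579 − 1.883514)/15 = 1.884650
T(3,3) = 1.884650 + (1.884650 − 1.884179)/63 = 1.884657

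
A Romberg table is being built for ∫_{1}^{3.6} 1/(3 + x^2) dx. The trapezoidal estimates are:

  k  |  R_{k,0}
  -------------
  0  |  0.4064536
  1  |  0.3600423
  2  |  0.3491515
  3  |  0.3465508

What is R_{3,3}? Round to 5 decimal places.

R_{1,1} = (4·0.3600423 − 0.4064536) / 3 = 0.3445719
R_{2,1} = 0.3491515 + (0.3491515 − 0.3600423)/3 = 0.3455212
R_{3,1} = (4·0.3465508 − 0.3491515) / 3 = 0.3456839
R_{2,2} = (16·0.3455212 − 0.3445719) / 15 = 0.3455845
R_{3,2} = (16·0.3456839 − 0.3455212) / 15 = 0.3456947
R_{3,3} = (64·0.3456947 − 0.3455845) / 63 = 0.3456964

0.34570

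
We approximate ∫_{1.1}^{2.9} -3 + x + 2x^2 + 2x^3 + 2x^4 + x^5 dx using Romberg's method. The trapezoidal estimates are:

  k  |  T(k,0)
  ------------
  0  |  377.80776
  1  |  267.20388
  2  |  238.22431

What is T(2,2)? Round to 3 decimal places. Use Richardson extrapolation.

Richardson extrapolation on the trapezoidal column (denominator 4−1=3):
T(1,1) = (4·267.20388 − 377.80776) / 3 = 230.33592
T(2,1) = (4·238.22431 − 267.20388) / 3 = 228.56445
T(2,2) = (16·228.56445 − 230.33592) / 15 = 228.44635
(Column j=1 coincides with Simpson's rule on the same nodes.)

228.446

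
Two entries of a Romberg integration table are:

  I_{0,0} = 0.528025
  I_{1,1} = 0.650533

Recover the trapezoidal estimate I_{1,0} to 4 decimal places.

From I_{1,1} = (4·I_{1,0} − I_{0,0})/3, solve for I_{1,0}:
4·I_{1,0} = 3·0.650533 + 0.528025 = 2.479624
I_{1,0} = 0.619906

0.6199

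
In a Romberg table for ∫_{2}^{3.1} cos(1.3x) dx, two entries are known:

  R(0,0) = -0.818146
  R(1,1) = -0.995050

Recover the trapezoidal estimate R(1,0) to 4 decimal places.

From R(1,1) = (4·R(1,0) − R(0,0))/3, solve for R(1,0):
4·R(1,0) = 3·(-0.995050) + (-0.818146) = -3.803296
R(1,0) = -0.950824

-0.9508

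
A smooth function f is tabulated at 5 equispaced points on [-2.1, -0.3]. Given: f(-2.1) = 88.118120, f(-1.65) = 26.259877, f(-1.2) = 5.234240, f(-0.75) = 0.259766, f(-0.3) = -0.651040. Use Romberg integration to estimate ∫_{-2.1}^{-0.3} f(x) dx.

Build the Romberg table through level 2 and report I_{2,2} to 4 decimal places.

30.4742

I_{0,0} (trapezoid, 1 panel, h=1.8000): 78.720372
I_{1,0} (trapezoid, 2 panels, h=0.9000): 44.071002
I_{2,0} (trapezoid, 4 panels, h=0.4500): 33.969340
I_{1,1} = 44.071002 + (44.071002 − 78.720372)/3 = 32.521212
I_{2,1} = 33.969340 + (33.969340 − 44.071002)/3 = 30.602119
I_{2,2} = 30.602119 + (30.602119 − 32.521212)/15 = 30.474179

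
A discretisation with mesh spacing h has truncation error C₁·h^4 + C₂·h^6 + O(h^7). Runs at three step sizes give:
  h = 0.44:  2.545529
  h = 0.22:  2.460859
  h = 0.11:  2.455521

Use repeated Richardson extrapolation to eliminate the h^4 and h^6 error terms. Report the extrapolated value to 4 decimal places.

First eliminate the h^4 term (factor 2^4 = 16):
  B₁ = (16·2.460859 − 2.545529)/15 = 2.455214
  B₂ = (16·2.455521 − 2.460859)/15 = 2.455165
Then eliminate the h^6 term (factor 2^6 = 64):
  (64·2.455165 − 2.455214)/63 = 2.455164

2.4552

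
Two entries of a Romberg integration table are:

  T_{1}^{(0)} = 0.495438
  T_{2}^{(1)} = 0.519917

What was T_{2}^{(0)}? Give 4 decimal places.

0.5138

From T_{2}^{(1)} = (4·T_{2}^{(0)} − T_{1}^{(0)})/3, solve for T_{2}^{(0)}:
4·T_{2}^{(0)} = 3·0.519917 + 0.495438 = 2.055189
T_{2}^{(0)} = 0.513797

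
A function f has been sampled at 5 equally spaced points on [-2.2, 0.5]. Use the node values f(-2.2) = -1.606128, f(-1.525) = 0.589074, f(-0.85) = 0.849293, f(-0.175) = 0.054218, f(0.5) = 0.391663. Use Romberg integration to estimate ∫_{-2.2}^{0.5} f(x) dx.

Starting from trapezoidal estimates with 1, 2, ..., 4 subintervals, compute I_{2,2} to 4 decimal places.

0.6683

I_{0,0} (trapezoid, 1 panel, h=2.7000): -1.639528
I_{1,0} (trapezoid, 2 panels, h=1.3500): 0.326782
I_{2,0} (trapezoid, 4 panels, h=0.6750): 0.597613
I_{1,1} = 0.326782 + (0.326782 − (-1.639528))/3 = 0.982219
I_{2,1} = 0.597613 + (0.597613 − 0.326782)/3 = 0.687890
I_{2,2} = 0.687890 + (0.687890 − 0.982219)/15 = 0.668268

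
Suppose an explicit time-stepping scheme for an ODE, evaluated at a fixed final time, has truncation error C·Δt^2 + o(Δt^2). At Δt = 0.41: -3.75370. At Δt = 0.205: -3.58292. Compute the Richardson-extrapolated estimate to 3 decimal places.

Extrapolated value = (4·A(Δt/2) − A(Δt)) / (4 − 1)
= (4·(-3.58292) − (-3.75370)) / 3
= -10.57798 / 3 = -3.52599

-3.526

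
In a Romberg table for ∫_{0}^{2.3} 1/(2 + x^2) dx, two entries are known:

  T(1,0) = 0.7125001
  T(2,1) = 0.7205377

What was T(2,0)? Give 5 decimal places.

From T(2,1) = (4·T(2,0) − T(1,0))/3, solve for T(2,0):
4·T(2,0) = 3·0.7205377 + 0.7125001 = 2.8741132
T(2,0) = 0.7185283

0.71853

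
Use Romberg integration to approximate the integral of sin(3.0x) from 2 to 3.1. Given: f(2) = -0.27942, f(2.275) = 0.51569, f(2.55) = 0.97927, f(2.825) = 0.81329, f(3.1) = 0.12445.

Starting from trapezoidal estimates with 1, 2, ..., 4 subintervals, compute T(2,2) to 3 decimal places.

0.650

T(0,0) (trapezoid, 1 panel, h=1.1000): -0.08523
T(1,0) (trapezoid, 2 panels, h=0.5500): 0.49598
T(2,0) (trapezoid, 4 panels, h=0.2750): 0.61346
T(1,1) = 0.49598 + (0.49598 − (-0.08523))/3 = 0.68972
T(2,1) = 0.61346 + (0.61346 − 0.49598)/3 = 0.65262
T(2,2) = 0.65262 + (0.65262 − 0.68972)/15 = 0.65015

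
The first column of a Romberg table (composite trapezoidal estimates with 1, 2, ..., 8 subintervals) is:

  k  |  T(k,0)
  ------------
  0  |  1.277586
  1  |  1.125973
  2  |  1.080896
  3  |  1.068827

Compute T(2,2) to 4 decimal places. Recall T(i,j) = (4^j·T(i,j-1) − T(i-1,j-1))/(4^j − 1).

1.0652

T(1,1) = 1.125973 + (1.125973 − 1.277586)/3 = 1.075435
T(2,1) = 1.080896 + (1.080896 − 1.125973)/3 = 1.065870
T(2,2) = 1.065870 + (1.065870 − 1.075435)/15 = 1.065232
(Column j=1 coincides with Simpson's rule on the same nodes.)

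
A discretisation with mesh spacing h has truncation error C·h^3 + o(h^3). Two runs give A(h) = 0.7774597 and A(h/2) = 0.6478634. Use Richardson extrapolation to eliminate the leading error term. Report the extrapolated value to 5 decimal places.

0.62935

The leading error scales as h^3; refining by a factor of 2 reduces it by 2^3 = 8.
Extrapolated value = (8·A(h/2) − A(h)) / (8 − 1)
= (8·0.6478634 − 0.7774597) / 7
= 4.4054475 / 7 = 0.6293496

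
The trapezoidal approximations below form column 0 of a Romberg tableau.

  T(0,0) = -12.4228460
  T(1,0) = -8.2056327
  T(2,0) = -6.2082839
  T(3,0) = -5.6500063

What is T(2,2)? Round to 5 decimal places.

-5.45867

T(1,1) = (4·(-8.2056327) − (-12.4228460)) / 3 = -6.7998949
T(2,1) = (4·(-6.2082839) − (-8.2056327)) / 3 = -5.5425010
T(2,2) = (16·(-5.5425010) − (-6.7998949)) / 15 = -5.4586747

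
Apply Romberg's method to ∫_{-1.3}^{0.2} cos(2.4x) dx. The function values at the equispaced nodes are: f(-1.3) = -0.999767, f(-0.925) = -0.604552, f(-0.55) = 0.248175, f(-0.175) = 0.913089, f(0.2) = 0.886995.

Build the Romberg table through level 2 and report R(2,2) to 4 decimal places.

0.2010

R(0,0) (trapezoid, 1 panel, h=1.5000): -0.084579
R(1,0) (trapezoid, 2 panels, h=0.7500): 0.143842
R(2,0) (trapezoid, 4 panels, h=0.3750): 0.187622
R(1,1) = 0.143842 + (0.143842 − (-0.084579))/3 = 0.219982
R(2,1) = 0.187622 + (0.187622 − 0.143842)/3 = 0.202215
R(2,2) = 0.202215 + (0.202215 − 0.219982)/15 = 0.201031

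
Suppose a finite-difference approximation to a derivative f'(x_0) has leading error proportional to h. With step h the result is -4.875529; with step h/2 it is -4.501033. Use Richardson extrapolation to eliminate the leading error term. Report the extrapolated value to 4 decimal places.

-4.1265

The leading error scales as h; refining by a factor of 2 reduces it by 2^1 = 2.
Extrapolated value = (2·A(h/2) − A(h)) / (2 − 1)
= (2·(-4.501033) − (-4.875529)) / 1
= -4.126537 / 1 = -4.126537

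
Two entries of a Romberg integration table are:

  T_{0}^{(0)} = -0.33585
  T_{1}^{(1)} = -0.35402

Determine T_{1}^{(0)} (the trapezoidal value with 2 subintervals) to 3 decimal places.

From T_{1}^{(1)} = (4·T_{1}^{(0)} − T_{0}^{(0)})/3, solve for T_{1}^{(0)}:
4·T_{1}^{(0)} = 3·(-0.35402) + (-0.33585) = -1.39791
T_{1}^{(0)} = -0.34948

-0.349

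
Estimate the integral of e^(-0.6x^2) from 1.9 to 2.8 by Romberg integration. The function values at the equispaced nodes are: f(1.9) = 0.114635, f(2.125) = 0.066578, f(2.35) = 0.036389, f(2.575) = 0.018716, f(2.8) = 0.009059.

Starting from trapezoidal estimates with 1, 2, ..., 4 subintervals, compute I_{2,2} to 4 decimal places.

0.0403

I_{0,0} (trapezoid, 1 panel, h=0.9000): 0.055662
I_{1,0} (trapezoid, 2 panels, h=0.4500): 0.044206
I_{2,0} (trapezoid, 4 panels, h=0.2250): 0.041294
I_{1,1} = 0.044206 + (0.044206 − 0.055662)/3 = 0.040387
I_{2,1} = 0.041294 + (0.041294 − 0.044206)/3 = 0.040323
I_{2,2} = 0.040323 + (0.040323 − 0.040387)/15 = 0.040319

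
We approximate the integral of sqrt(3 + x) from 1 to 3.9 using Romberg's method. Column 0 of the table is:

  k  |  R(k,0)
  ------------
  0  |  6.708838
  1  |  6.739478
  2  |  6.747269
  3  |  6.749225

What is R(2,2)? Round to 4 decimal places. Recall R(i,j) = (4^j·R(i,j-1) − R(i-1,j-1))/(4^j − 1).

6.7499

Richardson extrapolation on the trapezoidal column (denominator 4−1=3):
R(1,1) = (4·6.739478 − 6.708838) / 3 = 6.749691
R(2,1) = 6.747269 + (6.747269 − 6.739478)/3 = 6.749866
R(2,2) = (16·6.749866 − 6.749691) / 15 = 6.749878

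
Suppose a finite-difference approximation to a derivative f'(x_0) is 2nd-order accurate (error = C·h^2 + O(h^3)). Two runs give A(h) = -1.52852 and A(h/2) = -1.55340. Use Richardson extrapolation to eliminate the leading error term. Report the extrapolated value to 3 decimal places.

Extrapolated value = (4·A(h/2) − A(h)) / (4 − 1)
= (4·(-1.55340) − (-1.52852)) / 3
= -4.68508 / 3 = -1.56169

-1.562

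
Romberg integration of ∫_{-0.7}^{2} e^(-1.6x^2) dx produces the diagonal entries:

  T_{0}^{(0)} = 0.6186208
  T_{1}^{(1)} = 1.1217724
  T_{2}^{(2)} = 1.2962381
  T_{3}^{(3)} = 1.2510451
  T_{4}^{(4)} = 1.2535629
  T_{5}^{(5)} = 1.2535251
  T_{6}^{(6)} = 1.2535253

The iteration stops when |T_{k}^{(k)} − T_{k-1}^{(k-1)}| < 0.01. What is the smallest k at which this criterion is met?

|T_{1}^{(1)} − T_{0}^{(0)}| = 0.5031516 ≥ 0.01
|T_{2}^{(2)} − T_{1}^{(1)}| = 0.1744657 ≥ 0.01
|T_{3}^{(3)} − T_{2}^{(2)}| = 0.0451930 ≥ 0.01
|T_{4}^{(4)} − T_{3}^{(3)}| = 0.0025178 < 0.01

k = 4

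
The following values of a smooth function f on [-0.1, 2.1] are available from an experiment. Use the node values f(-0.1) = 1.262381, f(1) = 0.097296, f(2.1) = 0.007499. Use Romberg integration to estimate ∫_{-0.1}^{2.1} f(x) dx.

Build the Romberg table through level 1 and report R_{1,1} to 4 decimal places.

0.6083

R_{0,0} (trapezoid, 1 panel, h=2.2000): 1.396868
R_{1,0} (trapezoid, 2 panels, h=1.1000): 0.805460
R_{1,1} = 0.805460 + (0.805460 − 1.396868)/3 = 0.608324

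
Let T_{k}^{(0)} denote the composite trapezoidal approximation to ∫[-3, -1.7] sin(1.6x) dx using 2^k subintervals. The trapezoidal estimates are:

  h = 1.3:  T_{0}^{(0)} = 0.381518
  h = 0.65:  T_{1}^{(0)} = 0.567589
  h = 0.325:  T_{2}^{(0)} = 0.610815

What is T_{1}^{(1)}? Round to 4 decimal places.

Richardson extrapolation on the trapezoidal column (denominator 4−1=3):
T_{1}^{(1)} = (4·0.567589 − 0.381518) / 3 = 0.629613

0.6296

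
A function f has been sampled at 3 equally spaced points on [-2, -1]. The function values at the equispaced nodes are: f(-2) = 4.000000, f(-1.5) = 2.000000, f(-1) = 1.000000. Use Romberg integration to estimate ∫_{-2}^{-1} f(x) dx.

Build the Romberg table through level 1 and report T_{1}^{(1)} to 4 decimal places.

T_{0}^{(0)} (trapezoid, 1 panel, h=1.0000): 2.500000
T_{1}^{(0)} (trapezoid, 2 panels, h=0.5000): 2.250000
T_{1}^{(1)} = 2.250000 + (2.250000 − 2.500000)/3 = 2.166667

2.1667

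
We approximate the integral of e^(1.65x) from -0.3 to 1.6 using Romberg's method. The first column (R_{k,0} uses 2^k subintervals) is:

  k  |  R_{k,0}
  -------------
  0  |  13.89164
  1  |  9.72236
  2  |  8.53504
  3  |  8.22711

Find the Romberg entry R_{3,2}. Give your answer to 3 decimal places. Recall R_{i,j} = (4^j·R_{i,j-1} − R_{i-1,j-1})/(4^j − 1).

Richardson extrapolation on the trapezoidal column (denominator 4−1=3):
R_{2,1} = (4·8.53504 − 9.72236) / 3 = 8.13927
R_{3,1} = (4·8.22711 − 8.53504) / 3 = 8.12447
R_{3,2} = 8.12447 + (8.12447 − 8.13927)/15 = 8.12348

8.123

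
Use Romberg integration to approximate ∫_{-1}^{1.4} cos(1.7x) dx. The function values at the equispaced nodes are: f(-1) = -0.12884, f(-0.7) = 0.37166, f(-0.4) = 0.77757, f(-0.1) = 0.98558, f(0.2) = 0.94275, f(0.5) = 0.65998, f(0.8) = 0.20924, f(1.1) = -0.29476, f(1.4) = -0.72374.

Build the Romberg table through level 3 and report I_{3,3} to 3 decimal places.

I_{0,0} (trapezoid, 1 panel, h=2.4000): -1.02310
I_{1,0} (trapezoid, 2 panels, h=1.2000): 0.61975
I_{2,0} (trapezoid, 4 panels, h=0.6000): 0.90196
I_{3,0} (trapezoid, 8 panels, h=0.3000): 0.96772
I_{1,1} = 0.61975 + (0.61975 − (-1.02310))/3 = 1.16737
I_{2,1} = 0.90196 + (0.90196 − 0.61975)/3 = 0.99603
I_{3,1} = 0.96772 + (0.96772 − 0.90196)/3 = 0.98964
I_{2,2} = 0.99603 + (0.99603 − 1.16737)/15 = 0.98461
I_{3,2} = 0.98964 + (0.98964 − 0.99603)/15 = 0.98921
I_{3,3} = 0.98921 + (0.98921 − 0.98461)/63 = 0.98928

0.989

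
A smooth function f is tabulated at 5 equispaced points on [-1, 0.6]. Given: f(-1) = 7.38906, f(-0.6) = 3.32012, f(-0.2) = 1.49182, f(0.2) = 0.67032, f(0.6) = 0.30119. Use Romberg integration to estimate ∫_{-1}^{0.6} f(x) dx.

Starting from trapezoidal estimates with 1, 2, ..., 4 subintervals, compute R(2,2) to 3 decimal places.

3.545

R(0,0) (trapezoid, 1 panel, h=1.6000): 6.15220
R(1,0) (trapezoid, 2 panels, h=0.8000): 4.26956
R(2,0) (trapezoid, 4 panels, h=0.4000): 3.73095
R(1,1) = 4.26956 + (4.26956 − 6.15220)/3 = 3.64201
R(2,1) = 3.73095 + (3.73095 − 4.26956)/3 = 3.55141
R(2,2) = 3.55141 + (3.55141 − 3.64201)/15 = 3.54537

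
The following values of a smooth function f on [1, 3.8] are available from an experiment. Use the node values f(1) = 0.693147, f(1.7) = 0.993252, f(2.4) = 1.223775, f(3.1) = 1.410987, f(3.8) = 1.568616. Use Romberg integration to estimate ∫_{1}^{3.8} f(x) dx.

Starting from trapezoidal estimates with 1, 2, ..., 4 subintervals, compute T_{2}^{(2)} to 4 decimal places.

T_{0}^{(0)} (trapezoid, 1 panel, h=2.8000): 3.166468
T_{1}^{(0)} (trapezoid, 2 panels, h=1.4000): 3.296519
T_{2}^{(0)} (trapezoid, 4 panels, h=0.7000): 3.331227
T_{1}^{(1)} = 3.296519 + (3.296519 − 3.166468)/3 = 3.339869
T_{2}^{(1)} = 3.331227 + (3.331227 − 3.296519)/3 = 3.342796
T_{2}^{(2)} = 3.342796 + (3.342796 − 3.339869)/15 = 3.342991

3.3430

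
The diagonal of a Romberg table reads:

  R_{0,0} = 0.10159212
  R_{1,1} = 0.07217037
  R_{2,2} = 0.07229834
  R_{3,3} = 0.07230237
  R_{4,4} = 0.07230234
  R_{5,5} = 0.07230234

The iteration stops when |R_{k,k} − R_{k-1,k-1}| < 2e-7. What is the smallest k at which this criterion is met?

|R_{1,1} − R_{0,0}| = 0.02942175 ≥ 2e-7
|R_{2,2} − R_{1,1}| = 0.00012797 ≥ 2e-7
|R_{3,3} − R_{2,2}| = 0.00000403 ≥ 2e-7
|R_{4,4} − R_{3,3}| = 0.00000003 < 2e-7

k = 4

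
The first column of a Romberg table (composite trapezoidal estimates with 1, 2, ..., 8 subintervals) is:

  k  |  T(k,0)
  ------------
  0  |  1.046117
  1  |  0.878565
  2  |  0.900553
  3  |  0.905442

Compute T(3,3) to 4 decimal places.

T(1,1) = (4·0.878565 − 1.046117) / 3 = 0.822714
T(2,1) = (4·0.900553 − 0.878565) / 3 = 0.907882
T(3,1) = (4·0.905442 − 0.900553) / 3 = 0.907072
T(2,2) = (16·0.907882 − 0.822714) / 15 = 0.913560
T(3,2) = (16·0.907072 − 0.907882) / 15 = 0.907018
T(3,3) = 0.907018 + (0.907018 − 0.913560)/63 = 0.906914

0.9069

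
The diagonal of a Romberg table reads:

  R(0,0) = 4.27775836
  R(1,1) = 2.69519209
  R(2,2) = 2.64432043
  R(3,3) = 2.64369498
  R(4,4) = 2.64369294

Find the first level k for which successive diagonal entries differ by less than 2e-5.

|R(1,1) − R(0,0)| = 1.58256627 ≥ 2e-5
|R(2,2) − R(1,1)| = 0.05087166 ≥ 2e-5
|R(3,3) − R(2,2)| = 0.00062545 ≥ 2e-5
|R(4,4) − R(3,3)| = 0.00000204 < 2e-5

k = 4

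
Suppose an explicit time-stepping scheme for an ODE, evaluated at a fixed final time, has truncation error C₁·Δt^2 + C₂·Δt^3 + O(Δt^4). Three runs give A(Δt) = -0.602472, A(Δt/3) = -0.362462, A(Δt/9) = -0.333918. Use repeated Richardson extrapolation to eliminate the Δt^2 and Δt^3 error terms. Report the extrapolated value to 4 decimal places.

First eliminate the Δt^2 term (factor 3^2 = 9):
  B₁ = (9·(-0.362462) − (-0.602472))/8 = -0.332461
  B₂ = (9·(-0.333918) − (-0.362462))/8 = -0.330350
Then eliminate the Δt^3 term (factor 3^3 = 27):
  (27·(-0.330350) − (-0.332461))/26 = -0.330269

-0.3303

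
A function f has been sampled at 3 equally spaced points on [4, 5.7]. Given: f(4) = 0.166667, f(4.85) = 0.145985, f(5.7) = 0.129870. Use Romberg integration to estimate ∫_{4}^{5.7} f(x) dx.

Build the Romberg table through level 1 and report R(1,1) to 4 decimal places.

R(0,0) (trapezoid, 1 panel, h=1.7000): 0.252056
R(1,0) (trapezoid, 2 panels, h=0.8500): 0.250115
R(1,1) = 0.250115 + (0.250115 − 0.252056)/3 = 0.249468

0.2495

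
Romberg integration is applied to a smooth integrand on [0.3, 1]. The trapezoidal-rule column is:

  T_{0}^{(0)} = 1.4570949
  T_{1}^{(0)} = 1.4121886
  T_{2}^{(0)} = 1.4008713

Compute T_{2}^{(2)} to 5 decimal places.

Richardson extrapolation on the trapezoidal column (denominator 4−1=3):
T_{1}^{(1)} = (4·1.4121886 − 1.4570949) / 3 = 1.3972198
T_{2}^{(1)} = (4·1.4008713 − 1.4121886) / 3 = 1.3970989
T_{2}^{(2)} = 1.3970989 + (1.3970989 − 1.3972198)/15 = 1.3970908

1.39709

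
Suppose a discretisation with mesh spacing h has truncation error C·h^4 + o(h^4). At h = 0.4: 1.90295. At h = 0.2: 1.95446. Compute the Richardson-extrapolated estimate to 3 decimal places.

1.958

Extrapolated value = (16·A(h/2) − A(h)) / (16 − 1)
= (16·1.95446 − 1.90295) / 15
= 29.36841 / 15 = 1.95789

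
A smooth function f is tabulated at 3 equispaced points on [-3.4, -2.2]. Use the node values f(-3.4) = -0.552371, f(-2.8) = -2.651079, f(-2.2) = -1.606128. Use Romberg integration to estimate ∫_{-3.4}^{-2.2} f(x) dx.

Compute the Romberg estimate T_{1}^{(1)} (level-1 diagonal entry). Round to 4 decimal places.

T_{0}^{(0)} (trapezoid, 1 panel, h=1.2000): -1.295099
T_{1}^{(0)} (trapezoid, 2 panels, h=0.6000): -2.238197
T_{1}^{(1)} = -2.238197 + (-2.238197 − (-1.295099))/3 = -2.552563

-2.5526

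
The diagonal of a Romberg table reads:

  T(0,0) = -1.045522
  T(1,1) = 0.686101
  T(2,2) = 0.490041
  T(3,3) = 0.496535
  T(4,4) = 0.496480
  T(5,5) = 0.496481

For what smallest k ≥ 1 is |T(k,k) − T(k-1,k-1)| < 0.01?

k = 3

|T(1,1) − T(0,0)| = 1.731623 ≥ 0.01
|T(2,2) − T(1,1)| = 0.196060 ≥ 0.01
|T(3,3) − T(2,2)| = 0.006494 < 0.01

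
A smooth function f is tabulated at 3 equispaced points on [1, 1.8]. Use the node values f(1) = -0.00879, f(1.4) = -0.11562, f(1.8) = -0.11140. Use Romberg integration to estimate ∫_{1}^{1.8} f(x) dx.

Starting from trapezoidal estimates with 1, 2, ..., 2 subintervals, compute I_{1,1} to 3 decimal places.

I_{0,0} (trapezoid, 1 panel, h=0.8000): -0.04808
I_{1,0} (trapezoid, 2 panels, h=0.4000): -0.07029
I_{1,1} = -0.07029 + (-0.07029 − (-0.04808))/3 = -0.07769

-0.078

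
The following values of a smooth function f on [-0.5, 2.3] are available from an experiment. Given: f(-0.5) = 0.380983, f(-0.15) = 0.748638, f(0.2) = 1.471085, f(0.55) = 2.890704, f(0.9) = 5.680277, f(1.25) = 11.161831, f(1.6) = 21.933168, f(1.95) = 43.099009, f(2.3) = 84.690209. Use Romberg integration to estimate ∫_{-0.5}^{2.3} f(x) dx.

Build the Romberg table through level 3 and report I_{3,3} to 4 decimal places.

43.6865

I_{0,0} (trapezoid, 1 panel, h=2.8000): 119.099669
I_{1,0} (trapezoid, 2 panels, h=1.4000): 67.502222
I_{2,0} (trapezoid, 4 panels, h=0.7000): 50.134088
I_{3,0} (trapezoid, 8 panels, h=0.3500): 45.332108
I_{1,1} = 67.502222 + (67.502222 − 119.099669)/3 = 50.303073
I_{2,1} = 50.134088 + (50.134088 − 67.502222)/3 = 44.344710
I_{3,1} = 45.332108 + (45.332108 − 50.134088)/3 = 43.731448
I_{2,2} = 44.344710 + (44.344710 − 50.303073)/15 = 43.947486
I_{3,2} = 43.731448 + (43.731448 − 44.344710)/15 = 43.690564
I_{3,3} = 43.690564 + (43.690564 − 43.947486)/63 = 43.686486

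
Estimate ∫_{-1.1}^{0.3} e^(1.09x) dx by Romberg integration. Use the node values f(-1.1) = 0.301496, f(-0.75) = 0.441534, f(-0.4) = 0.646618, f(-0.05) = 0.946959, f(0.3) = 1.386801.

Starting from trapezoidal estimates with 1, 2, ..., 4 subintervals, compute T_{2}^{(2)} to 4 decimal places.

0.9957

T_{0}^{(0)} (trapezoid, 1 panel, h=1.4000): 1.181808
T_{1}^{(0)} (trapezoid, 2 panels, h=0.7000): 1.043537
T_{2}^{(0)} (trapezoid, 4 panels, h=0.3500): 1.007741
T_{1}^{(1)} = 1.043537 + (1.043537 − 1.181808)/3 = 0.997447
T_{2}^{(1)} = 1.007741 + (1.007741 − 1.043537)/3 = 0.995809
T_{2}^{(2)} = 0.995809 + (0.995809 − 0.997447)/15 = 0.995700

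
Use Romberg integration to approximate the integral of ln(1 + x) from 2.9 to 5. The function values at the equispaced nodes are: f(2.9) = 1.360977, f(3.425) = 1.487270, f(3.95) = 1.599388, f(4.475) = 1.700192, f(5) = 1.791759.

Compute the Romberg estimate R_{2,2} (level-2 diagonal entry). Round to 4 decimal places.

3.3427

R_{0,0} (trapezoid, 1 panel, h=2.1000): 3.310373
R_{1,0} (trapezoid, 2 panels, h=1.0500): 3.334544
R_{2,0} (trapezoid, 4 panels, h=0.5250): 3.340689
R_{1,1} = 3.334544 + (3.334544 − 3.310373)/3 = 3.342601
R_{2,1} = 3.340689 + (3.340689 − 3.334544)/3 = 3.342737
R_{2,2} = 3.342737 + (3.342737 − 3.342601)/15 = 3.342746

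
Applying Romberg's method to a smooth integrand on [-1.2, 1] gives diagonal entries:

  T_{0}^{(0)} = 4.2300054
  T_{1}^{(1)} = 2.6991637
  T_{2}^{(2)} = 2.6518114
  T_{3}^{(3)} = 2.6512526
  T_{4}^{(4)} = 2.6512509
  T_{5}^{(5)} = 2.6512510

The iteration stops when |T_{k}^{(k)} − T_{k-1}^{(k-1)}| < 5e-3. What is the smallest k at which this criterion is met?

k = 3

|T_{1}^{(1)} − T_{0}^{(0)}| = 1.5308417 ≥ 5e-3
|T_{2}^{(2)} − T_{1}^{(1)}| = 0.0473523 ≥ 5e-3
|T_{3}^{(3)} − T_{2}^{(2)}| = 0.0005588 < 5e-3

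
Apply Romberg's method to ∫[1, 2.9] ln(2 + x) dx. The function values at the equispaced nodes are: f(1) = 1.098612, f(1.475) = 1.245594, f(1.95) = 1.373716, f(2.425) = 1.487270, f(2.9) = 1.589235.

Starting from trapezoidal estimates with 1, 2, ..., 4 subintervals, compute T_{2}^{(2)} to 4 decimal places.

T_{0}^{(0)} (trapezoid, 1 panel, h=1.9000): 2.553455
T_{1}^{(0)} (trapezoid, 2 panels, h=0.9500): 2.581758
T_{2}^{(0)} (trapezoid, 4 panels, h=0.4750): 2.588989
T_{1}^{(1)} = 2.581758 + (2.581758 − 2.553455)/3 = 2.591192
T_{2}^{(1)} = 2.588989 + (2.588989 − 2.581758)/3 = 2.591399
T_{2}^{(2)} = 2.591399 + (2.591399 − 2.591192)/15 = 2.591413

2.5914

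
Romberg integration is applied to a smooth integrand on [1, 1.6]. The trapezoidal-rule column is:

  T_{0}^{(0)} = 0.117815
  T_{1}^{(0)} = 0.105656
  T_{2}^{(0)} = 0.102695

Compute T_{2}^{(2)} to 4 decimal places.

Richardson extrapolation on the trapezoidal column (denominator 4−1=3):
T_{1}^{(1)} = 0.105656 + (0.105656 − 0.117815)/3 = 0.101603
T_{2}^{(1)} = 0.102695 + (0.102695 − 0.105656)/3 = 0.101708
T_{2}^{(2)} = (16·0.101708 − 0.101603) / 15 = 0.101715
(Column j=1 coincides with Simpson's rule on the same nodes.)

0.1017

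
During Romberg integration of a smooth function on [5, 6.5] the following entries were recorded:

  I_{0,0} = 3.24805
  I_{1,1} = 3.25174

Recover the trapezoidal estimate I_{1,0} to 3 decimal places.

3.251

From I_{1,1} = (4·I_{1,0} − I_{0,0})/3, solve for I_{1,0}:
4·I_{1,0} = 3·3.25174 + 3.24805 = 13.00327
I_{1,0} = 3.25082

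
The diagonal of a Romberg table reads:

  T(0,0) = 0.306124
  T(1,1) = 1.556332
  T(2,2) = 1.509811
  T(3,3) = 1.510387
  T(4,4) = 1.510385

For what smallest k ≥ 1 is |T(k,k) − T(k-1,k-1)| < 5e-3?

k = 3

|T(1,1) − T(0,0)| = 1.250208 ≥ 5e-3
|T(2,2) − T(1,1)| = 0.046521 ≥ 5e-3
|T(3,3) − T(2,2)| = 0.000576 < 5e-3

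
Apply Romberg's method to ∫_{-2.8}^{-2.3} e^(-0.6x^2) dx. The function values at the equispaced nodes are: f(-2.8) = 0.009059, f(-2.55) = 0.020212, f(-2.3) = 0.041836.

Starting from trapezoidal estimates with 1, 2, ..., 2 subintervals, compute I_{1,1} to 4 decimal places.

0.0110

I_{0,0} (trapezoid, 1 panel, h=0.5000): 0.012724
I_{1,0} (trapezoid, 2 panels, h=0.2500): 0.011415
I_{1,1} = 0.011415 + (0.011415 − 0.012724)/3 = 0.010979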